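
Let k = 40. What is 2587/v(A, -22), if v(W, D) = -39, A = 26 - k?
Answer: -199/3 ≈ -66.333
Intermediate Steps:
A = -14 (A = 26 - 1*40 = 26 - 40 = -14)
2587/v(A, -22) = 2587/(-39) = 2587*(-1/39) = -199/3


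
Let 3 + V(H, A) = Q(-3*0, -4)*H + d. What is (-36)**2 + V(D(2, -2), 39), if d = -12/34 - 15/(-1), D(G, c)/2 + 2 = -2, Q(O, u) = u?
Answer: 22774/17 ≈ 1339.6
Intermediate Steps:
D(G, c) = -8 (D(G, c) = -4 + 2*(-2) = -4 - 4 = -8)
d = 249/17 (d = -12*1/34 - 15*(-1) = -6/17 + 15 = 249/17 ≈ 14.647)
V(H, A) = 198/17 - 4*H (V(H, A) = -3 + (-4*H + 249/17) = -3 + (249/17 - 4*H) = 198/17 - 4*H)
(-36)**2 + V(D(2, -2), 39) = (-36)**2 + (198/17 - 4*(-8)) = 1296 + (198/17 + 32) = 1296 + 742/17 = 22774/17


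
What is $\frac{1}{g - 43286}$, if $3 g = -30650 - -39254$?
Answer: $- \frac{1}{40418} \approx -2.4741 \cdot 10^{-5}$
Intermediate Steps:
$g = 2868$ ($g = \frac{-30650 - -39254}{3} = \frac{-30650 + 39254}{3} = \frac{1}{3} \cdot 8604 = 2868$)
$\frac{1}{g - 43286} = \frac{1}{2868 - 43286} = \frac{1}{-40418} = - \frac{1}{40418}$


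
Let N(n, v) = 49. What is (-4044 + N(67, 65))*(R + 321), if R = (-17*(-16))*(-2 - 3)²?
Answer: -28448395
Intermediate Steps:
R = 6800 (R = 272*(-5)² = 272*25 = 6800)
(-4044 + N(67, 65))*(R + 321) = (-4044 + 49)*(6800 + 321) = -3995*7121 = -28448395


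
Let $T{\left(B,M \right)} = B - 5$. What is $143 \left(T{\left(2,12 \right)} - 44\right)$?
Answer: $-6721$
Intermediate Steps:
$T{\left(B,M \right)} = -5 + B$ ($T{\left(B,M \right)} = B - 5 = -5 + B$)
$143 \left(T{\left(2,12 \right)} - 44\right) = 143 \left(\left(-5 + 2\right) - 44\right) = 143 \left(-3 - 44\right) = 143 \left(-47\right) = -6721$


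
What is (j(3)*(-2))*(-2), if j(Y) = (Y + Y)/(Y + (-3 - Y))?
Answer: -8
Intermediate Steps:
j(Y) = -2*Y/3 (j(Y) = (2*Y)/(-3) = (2*Y)*(-⅓) = -2*Y/3)
(j(3)*(-2))*(-2) = (-⅔*3*(-2))*(-2) = -2*(-2)*(-2) = 4*(-2) = -8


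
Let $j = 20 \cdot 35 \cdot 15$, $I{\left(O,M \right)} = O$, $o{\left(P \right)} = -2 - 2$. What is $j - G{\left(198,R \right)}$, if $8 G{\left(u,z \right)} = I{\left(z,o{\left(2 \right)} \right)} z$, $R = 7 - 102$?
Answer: $\frac{74975}{8} \approx 9371.9$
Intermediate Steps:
$o{\left(P \right)} = -4$
$R = -95$ ($R = 7 - 102 = -95$)
$G{\left(u,z \right)} = \frac{z^{2}}{8}$ ($G{\left(u,z \right)} = \frac{z z}{8} = \frac{z^{2}}{8}$)
$j = 10500$ ($j = 700 \cdot 15 = 10500$)
$j - G{\left(198,R \right)} = 10500 - \frac{\left(-95\right)^{2}}{8} = 10500 - \frac{1}{8} \cdot 9025 = 10500 - \frac{9025}{8} = \frac{74975}{8}$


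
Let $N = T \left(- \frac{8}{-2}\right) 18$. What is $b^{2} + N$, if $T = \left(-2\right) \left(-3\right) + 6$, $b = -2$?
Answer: $868$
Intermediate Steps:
$T = 12$ ($T = 6 + 6 = 12$)
$N = 864$ ($N = 12 \left(- \frac{8}{-2}\right) 18 = 12 \left(\left(-8\right) \left(- \frac{1}{2}\right)\right) 18 = 12 \cdot 4 \cdot 18 = 48 \cdot 18 = 864$)
$b^{2} + N = \left(-2\right)^{2} + 864 = 4 + 864 = 868$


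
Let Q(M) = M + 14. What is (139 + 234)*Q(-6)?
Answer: 2984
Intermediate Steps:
Q(M) = 14 + M
(139 + 234)*Q(-6) = (139 + 234)*(14 - 6) = 373*8 = 2984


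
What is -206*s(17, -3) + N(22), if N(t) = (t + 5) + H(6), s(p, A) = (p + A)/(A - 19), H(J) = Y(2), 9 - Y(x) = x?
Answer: 1816/11 ≈ 165.09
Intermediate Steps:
Y(x) = 9 - x
H(J) = 7 (H(J) = 9 - 1*2 = 9 - 2 = 7)
s(p, A) = (A + p)/(-19 + A)
N(t) = 12 + t (N(t) = (t + 5) + 7 = (5 + t) + 7 = 12 + t)
-206*s(17, -3) + N(22) = -206*(-3 + 17)/(-19 - 3) + (12 + 22) = -206*14/(-22) + 34 = -(-103)*14/11 + 34 = -206*(-7/11) + 34 = 1442/11 + 34 = 1816/11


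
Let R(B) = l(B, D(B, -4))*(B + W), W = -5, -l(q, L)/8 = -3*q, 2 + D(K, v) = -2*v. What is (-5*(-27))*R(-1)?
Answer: 19440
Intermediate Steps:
D(K, v) = -2 - 2*v
l(q, L) = 24*q (l(q, L) = -(-24)*q = 24*q)
R(B) = 24*B*(-5 + B) (R(B) = (24*B)*(B - 5) = (24*B)*(-5 + B) = 24*B*(-5 + B))
(-5*(-27))*R(-1) = (-5*(-27))*(24*(-1)*(-5 - 1)) = 135*(24*(-1)*(-6)) = 135*144 = 19440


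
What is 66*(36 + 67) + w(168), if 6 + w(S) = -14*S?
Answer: 4440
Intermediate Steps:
w(S) = -6 - 14*S
66*(36 + 67) + w(168) = 66*(36 + 67) + (-6 - 14*168) = 66*103 + (-6 - 2352) = 6798 - 2358 = 4440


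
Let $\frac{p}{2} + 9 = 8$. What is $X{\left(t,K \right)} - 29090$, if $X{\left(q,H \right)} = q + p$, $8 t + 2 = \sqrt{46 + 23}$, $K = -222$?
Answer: $- \frac{116369}{4} + \frac{\sqrt{69}}{8} \approx -29091.0$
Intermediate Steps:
$p = -2$ ($p = -18 + 2 \cdot 8 = -18 + 16 = -2$)
$t = - \frac{1}{4} + \frac{\sqrt{69}}{8}$ ($t = - \frac{1}{4} + \frac{\sqrt{46 + 23}}{8} = - \frac{1}{4} + \frac{\sqrt{69}}{8} \approx 0.78833$)
$X{\left(q,H \right)} = -2 + q$ ($X{\left(q,H \right)} = q - 2 = -2 + q$)
$X{\left(t,K \right)} - 29090 = \left(-2 - \left(\frac{1}{4} - \frac{\sqrt{69}}{8}\right)\right) - 29090 = \left(- \frac{9}{4} + \frac{\sqrt{69}}{8}\right) - 29090 = - \frac{116369}{4} + \frac{\sqrt{69}}{8}$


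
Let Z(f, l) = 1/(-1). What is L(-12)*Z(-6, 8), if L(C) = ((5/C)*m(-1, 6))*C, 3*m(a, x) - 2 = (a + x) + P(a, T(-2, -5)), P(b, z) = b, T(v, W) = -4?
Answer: -10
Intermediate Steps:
m(a, x) = 2/3 + x/3 + 2*a/3 (m(a, x) = 2/3 + ((a + x) + a)/3 = 2/3 + (x + 2*a)/3 = 2/3 + (x/3 + 2*a/3) = 2/3 + x/3 + 2*a/3)
L(C) = 10 (L(C) = ((5/C)*(2/3 + (1/3)*6 + (2/3)*(-1)))*C = ((5/C)*(2/3 + 2 - 2/3))*C = ((5/C)*2)*C = (10/C)*C = 10)
Z(f, l) = -1
L(-12)*Z(-6, 8) = 10*(-1) = -10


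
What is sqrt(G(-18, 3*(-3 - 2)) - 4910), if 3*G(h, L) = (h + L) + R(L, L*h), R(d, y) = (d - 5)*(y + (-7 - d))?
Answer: I*sqrt(60969)/3 ≈ 82.306*I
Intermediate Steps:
R(d, y) = (-5 + d)*(-7 + y - d)
G(h, L) = 35/3 - L/3 - L**2/3 + h/3 - 5*L*h/3 + h*L**2/3 (G(h, L) = ((h + L) + (35 - L**2 - 5*L*h - 2*L + L*(L*h)))/3 = ((L + h) + (35 - L**2 - 5*L*h - 2*L + h*L**2))/3 = ((L + h) + (35 - L**2 - 2*L + h*L**2 - 5*L*h))/3 = (35 + h - L - L**2 + h*L**2 - 5*L*h)/3 = 35/3 - L/3 - L**2/3 + h/3 - 5*L*h/3 + h*L**2/3)
sqrt(G(-18, 3*(-3 - 2)) - 4910) = sqrt((35/3 - (-3 - 2) - 9*(-3 - 2)**2/3 + (1/3)*(-18) - 5/3*3*(-3 - 2)*(-18) + (1/3)*(-18)*(3*(-3 - 2))**2) - 4910) = sqrt((35/3 - (-5) - (3*(-5))**2/3 - 6 - 5/3*3*(-5)*(-18) + (1/3)*(-18)*(3*(-5))**2) - 4910) = sqrt((35/3 - 1/3*(-15) - 1/3*(-15)**2 - 6 - 5/3*(-15)*(-18) + (1/3)*(-18)*(-15)**2) - 4910) = sqrt((35/3 + 5 - 1/3*225 - 6 - 450 + (1/3)*(-18)*225) - 4910) = sqrt((35/3 + 5 - 75 - 6 - 450 - 1350) - 4910) = sqrt(-5593/3 - 4910) = sqrt(-20323/3) = I*sqrt(60969)/3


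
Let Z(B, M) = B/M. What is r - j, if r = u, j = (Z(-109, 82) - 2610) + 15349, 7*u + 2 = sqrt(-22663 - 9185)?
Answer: -7311587/574 + 2*I*sqrt(7962)/7 ≈ -12738.0 + 25.494*I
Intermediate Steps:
u = -2/7 + 2*I*sqrt(7962)/7 (u = -2/7 + sqrt(-22663 - 9185)/7 = -2/7 + sqrt(-31848)/7 = -2/7 + (2*I*sqrt(7962))/7 = -2/7 + 2*I*sqrt(7962)/7 ≈ -0.28571 + 25.494*I)
j = 1044489/82 (j = (-109/82 - 2610) + 15349 = -214129/82 + 15349 = 1044489/82 ≈ 12738.)
r = -2/7 + 2*I*sqrt(7962)/7 ≈ -0.28571 + 25.494*I
r - j = (-2/7 + 2*I*sqrt(7962)/7) - 1*1044489/82 = (-2/7 + 2*I*sqrt(7962)/7) - 1044489/82 = -7311587/574 + 2*I*sqrt(7962)/7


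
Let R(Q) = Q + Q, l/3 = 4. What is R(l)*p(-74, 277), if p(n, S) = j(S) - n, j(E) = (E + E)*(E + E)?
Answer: 7367760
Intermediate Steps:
l = 12 (l = 3*4 = 12)
R(Q) = 2*Q
j(E) = 4*E² (j(E) = (2*E)*(2*E) = 4*E²)
p(n, S) = -n + 4*S² (p(n, S) = 4*S² - n = -n + 4*S²)
R(l)*p(-74, 277) = (2*12)*(-1*(-74) + 4*277²) = 24*(74 + 4*76729) = 24*(74 + 306916) = 24*306990 = 7367760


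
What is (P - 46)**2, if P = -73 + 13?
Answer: 11236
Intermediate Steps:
P = -60
(P - 46)**2 = (-60 - 46)**2 = (-106)**2 = 11236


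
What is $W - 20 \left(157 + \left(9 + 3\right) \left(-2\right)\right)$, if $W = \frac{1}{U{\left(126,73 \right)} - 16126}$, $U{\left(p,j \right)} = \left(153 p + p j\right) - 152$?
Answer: $- \frac{32446679}{12198} \approx -2660.0$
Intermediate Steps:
$U{\left(p,j \right)} = -152 + 153 p + j p$ ($U{\left(p,j \right)} = \left(153 p + j p\right) - 152 = -152 + 153 p + j p$)
$W = \frac{1}{12198}$ ($W = \frac{1}{\left(-152 + 153 \cdot 126 + 73 \cdot 126\right) - 16126} = \frac{1}{\left(-152 + 19278 + 9198\right) - 16126} = \frac{1}{28324 - 16126} = \frac{1}{12198} \approx 8.1981 \cdot 10^{-5}$)
$W - 20 \left(157 + \left(9 + 3\right) \left(-2\right)\right) = \frac{1}{12198} - 20 \left(157 + \left(9 + 3\right) \left(-2\right)\right) = \frac{1}{12198} - 20 \left(157 + 12 \left(-2\right)\right) = \frac{1}{12198} - 20 \left(157 - 24\right) = \frac{1}{12198} - 2660 = - \frac{32446679}{12198}$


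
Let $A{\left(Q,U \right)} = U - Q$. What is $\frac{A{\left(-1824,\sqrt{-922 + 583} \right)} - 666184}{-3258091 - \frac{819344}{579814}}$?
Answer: $\frac{192602614520}{944543797209} - \frac{289907 i \sqrt{339}}{944543797209} \approx 0.20391 - 5.6511 \cdot 10^{-6} i$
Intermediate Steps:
$\frac{A{\left(-1824,\sqrt{-922 + 583} \right)} - 666184}{-3258091 - \frac{819344}{579814}} = \frac{\left(\sqrt{-922 + 583} - -1824\right) - 666184}{-3258091 - \frac{819344}{579814}} = \frac{\left(\sqrt{-339} + 1824\right) - 666184}{-3258091 - \frac{409672}{289907}} = \frac{\left(i \sqrt{339} + 1824\right) - 666184}{-3258091 - \frac{409672}{289907}} = \frac{\left(1824 + i \sqrt{339}\right) - 666184}{- \frac{944543797209}{289907}} = \left(-664360 + i \sqrt{339}\right) \left(- \frac{289907}{944543797209}\right) = \frac{192602614520}{944543797209} - \frac{289907 i \sqrt{339}}{944543797209}$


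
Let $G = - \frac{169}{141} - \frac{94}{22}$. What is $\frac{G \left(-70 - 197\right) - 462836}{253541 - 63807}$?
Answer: $- \frac{119265479}{49046239} \approx -2.4317$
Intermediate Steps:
$G = - \frac{8486}{1551}$ ($G = \left(-169\right) \frac{1}{141} - \frac{47}{11} = - \frac{169}{141} - \frac{47}{11} = - \frac{8486}{1551} \approx -5.4713$)
$\frac{G \left(-70 - 197\right) - 462836}{253541 - 63807} = \frac{- \frac{8486 \left(-70 - 197\right)}{1551} - 462836}{253541 - 63807} = \frac{\left(- \frac{8486}{1551}\right) \left(-267\right) - 462836}{189734} = \left(\frac{755254}{517} - 462836\right) \frac{1}{189734} = \left(- \frac{238530958}{517}\right) \frac{1}{189734} = - \frac{119265479}{49046239}$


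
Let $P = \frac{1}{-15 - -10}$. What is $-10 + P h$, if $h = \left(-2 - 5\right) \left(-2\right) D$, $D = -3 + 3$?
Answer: $-10$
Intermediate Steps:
$D = 0$
$P = - \frac{1}{5}$ ($P = \frac{1}{-15 + 10} = \frac{1}{-5} = - \frac{1}{5} \approx -0.2$)
$h = 0$ ($h = \left(-2 - 5\right) \left(-2\right) 0 = \left(-7\right) \left(-2\right) 0 = 14 \cdot 0 = 0$)
$-10 + P h = -10 - 0 = -10 + 0 = -10$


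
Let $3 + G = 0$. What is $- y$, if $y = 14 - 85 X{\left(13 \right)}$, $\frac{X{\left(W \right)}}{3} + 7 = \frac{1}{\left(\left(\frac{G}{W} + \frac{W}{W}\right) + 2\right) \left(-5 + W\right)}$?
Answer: $- \frac{171599}{96} \approx -1787.5$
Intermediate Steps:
$G = -3$ ($G = -3 + 0 = -3$)
$X{\left(W \right)} = -21 + \frac{3}{\left(-5 + W\right) \left(3 - \frac{3}{W}\right)}$ ($X{\left(W \right)} = -21 + \frac{3}{\left(\left(- \frac{3}{W} + \frac{W}{W}\right) + 2\right) \left(-5 + W\right)} = -21 + \frac{3}{\left(\left(- \frac{3}{W} + 1\right) + 2\right) \left(-5 + W\right)} = -21 + \frac{3}{\left(\left(1 - \frac{3}{W}\right) + 2\right) \left(-5 + W\right)} = -21 + \frac{3}{\left(3 - \frac{3}{W}\right) \left(-5 + W\right)} = -21 + \frac{3}{\left(-5 + W\right) \left(3 - \frac{3}{W}\right)}$)
$y = \frac{171599}{96}$ ($y = 14 - 85 \frac{-105 - 21 \cdot 13^{2} + 127 \cdot 13}{5 + 13^{2} - 78} = 14 - 85 \frac{-105 - 3549 + 1651}{5 + 169 - 78} = 14 - 85 \frac{-105 - 3549 + 1651}{96} = 14 - 85 \cdot \frac{1}{96} \left(-2003\right) = 14 - - \frac{170255}{96} = 14 + \frac{170255}{96} = \frac{171599}{96} \approx 1787.5$)
$- y = \left(-1\right) \frac{171599}{96} = - \frac{171599}{96}$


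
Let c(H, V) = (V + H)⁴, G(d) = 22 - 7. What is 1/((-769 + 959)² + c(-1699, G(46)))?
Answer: 1/8042079288836 ≈ 1.2435e-13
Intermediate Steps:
G(d) = 15
c(H, V) = (H + V)⁴
1/((-769 + 959)² + c(-1699, G(46))) = 1/((-769 + 959)² + (-1699 + 15)⁴) = 1/(190² + (-1684)⁴) = 1/(36100 + 8042079252736) = 1/8042079288836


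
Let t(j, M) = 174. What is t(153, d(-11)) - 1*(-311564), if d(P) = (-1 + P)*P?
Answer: 311738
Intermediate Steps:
d(P) = P*(-1 + P)
t(153, d(-11)) - 1*(-311564) = 174 - 1*(-311564) = 174 + 311564 = 311738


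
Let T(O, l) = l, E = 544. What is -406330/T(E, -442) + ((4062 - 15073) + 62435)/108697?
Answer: 22094790709/24022037 ≈ 919.77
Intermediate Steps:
-406330/T(E, -442) + ((4062 - 15073) + 62435)/108697 = -406330/(-442) + ((4062 - 15073) + 62435)/108697 = -406330*(-1/442) + (-11011 + 62435)*(1/108697) = 203165/221 + 51424*(1/108697) = 203165/221 + 51424/108697 = 22094790709/24022037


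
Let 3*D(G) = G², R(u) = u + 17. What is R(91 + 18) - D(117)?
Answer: -4437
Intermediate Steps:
R(u) = 17 + u
D(G) = G²/3
R(91 + 18) - D(117) = (17 + (91 + 18)) - 117²/3 = (17 + 109) - 13689/3 = 126 - 1*4563 = 126 - 4563 = -4437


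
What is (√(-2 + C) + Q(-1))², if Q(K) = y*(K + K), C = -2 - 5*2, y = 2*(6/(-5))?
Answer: 226/25 + 48*I*√14/5 ≈ 9.04 + 35.92*I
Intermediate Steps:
y = -12/5 (y = 2*(6*(-⅕)) = 2*(-6/5) = -12/5 ≈ -2.4000)
C = -12 (C = -2 - 10 = -12)
Q(K) = -24*K/5 (Q(K) = -12*(K + K)/5 = -24*K/5)
(√(-2 + C) + Q(-1))² = (√(-2 - 12) - 24/5*(-1))² = (√(-14) + 24/5)² = (I*√14 + 24/5)² = (24/5 + I*√14)²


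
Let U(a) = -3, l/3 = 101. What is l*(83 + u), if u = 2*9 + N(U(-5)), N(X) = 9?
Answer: 33330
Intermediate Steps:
l = 303 (l = 3*101 = 303)
u = 27 (u = 2*9 + 9 = 18 + 9 = 27)
l*(83 + u) = 303*(83 + 27) = 303*110 = 33330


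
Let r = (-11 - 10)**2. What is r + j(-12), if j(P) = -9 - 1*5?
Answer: 427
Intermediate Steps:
r = 441 (r = (-21)**2 = 441)
j(P) = -14 (j(P) = -9 - 5 = -14)
r + j(-12) = 441 - 14 = 427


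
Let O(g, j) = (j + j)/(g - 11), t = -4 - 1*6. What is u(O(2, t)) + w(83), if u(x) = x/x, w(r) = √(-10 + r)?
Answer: 1 + √73 ≈ 9.5440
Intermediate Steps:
t = -10 (t = -4 - 6 = -10)
O(g, j) = 2*j/(-11 + g) (O(g, j) = (2*j)/(-11 + g) = 2*j/(-11 + g))
u(x) = 1
u(O(2, t)) + w(83) = 1 + √(-10 + 83) = 1 + √73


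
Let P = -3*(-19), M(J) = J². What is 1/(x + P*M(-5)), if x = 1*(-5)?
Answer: 1/1420 ≈ 0.00070423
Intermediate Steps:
P = 57
x = -5
1/(x + P*M(-5)) = 1/(-5 + 57*(-5)²) = 1/(-5 + 57*25) = 1/(-5 + 1425) = 1/1420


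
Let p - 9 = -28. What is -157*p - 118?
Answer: 2865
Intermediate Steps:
p = -19 (p = 9 - 28 = -19)
-157*p - 118 = -157*(-19) - 118 = 2983 - 118 = 2865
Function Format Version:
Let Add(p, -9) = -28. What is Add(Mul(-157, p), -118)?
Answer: 2865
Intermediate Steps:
p = -19 (p = Add(9, -28) = -19)
Add(Mul(-157, p), -118) = Add(Mul(-157, -19), -118) = Add(2983, -118) = 2865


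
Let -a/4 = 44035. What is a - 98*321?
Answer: -207598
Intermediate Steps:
a = -176140 (a = -4*44035 = -176140)
a - 98*321 = -176140 - 98*321 = -176140 - 1*31458 = -176140 - 31458 = -207598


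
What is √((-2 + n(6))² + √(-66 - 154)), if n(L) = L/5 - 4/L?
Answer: √(484 + 450*I*√55)/15 ≈ 2.9273 + 2.5334*I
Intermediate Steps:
n(L) = -4/L + L/5 (n(L) = L*(⅕) - 4/L = L/5 - 4/L = -4/L + L/5)
√((-2 + n(6))² + √(-66 - 154)) = √((-2 + (-4/6 + (⅕)*6))² + √(-66 - 154)) = √((-2 + (-4*⅙ + 6/5))² + √(-220)) = √((-2 + (-⅔ + 6/5))² + 2*I*√55) = √((-2 + 8/15)² + 2*I*√55) = √((-22/15)² + 2*I*√55) = √(484/225 + 2*I*√55)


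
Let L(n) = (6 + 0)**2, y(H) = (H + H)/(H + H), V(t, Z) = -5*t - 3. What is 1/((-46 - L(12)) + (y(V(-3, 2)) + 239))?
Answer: 1/158 ≈ 0.0063291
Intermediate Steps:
V(t, Z) = -3 - 5*t
y(H) = 1 (y(H) = (2*H)/((2*H)) = (2*H)*(1/(2*H)) = 1)
L(n) = 36 (L(n) = 6**2 = 36)
1/((-46 - L(12)) + (y(V(-3, 2)) + 239)) = 1/((-46 - 1*36) + (1 + 239)) = 1/((-46 - 36) + 240) = 1/(-82 + 240) = 1/158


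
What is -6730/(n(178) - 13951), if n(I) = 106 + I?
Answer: 6730/13667 ≈ 0.49243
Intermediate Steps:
-6730/(n(178) - 13951) = -6730/((106 + 178) - 13951) = -6730/(284 - 13951) = -6730/(-13667) = -6730*(-1/13667) = 6730/13667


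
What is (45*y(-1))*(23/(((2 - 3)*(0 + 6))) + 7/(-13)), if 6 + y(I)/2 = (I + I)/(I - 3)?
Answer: 56265/26 ≈ 2164.0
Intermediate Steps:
y(I) = -12 + 4*I/(-3 + I) (y(I) = -12 + 2*((I + I)/(I - 3)) = -12 + 2*((2*I)/(-3 + I)) = -12 + 2*(2*I/(-3 + I)) = -12 + 4*I/(-3 + I))
(45*y(-1))*(23/(((2 - 3)*(0 + 6))) + 7/(-13)) = (45*(4*(9 - 2*(-1))/(-3 - 1)))*(23/(((2 - 3)*(0 + 6))) + 7/(-13)) = (45*(4*(9 + 2)/(-4)))*(23/((-1*6)) + 7*(-1/13)) = (45*(4*(-¼)*11))*(23/(-6) - 7/13) = (45*(-11))*(23*(-⅙) - 7/13) = -495*(-23/6 - 7/13) = -495*(-341/78) = 56265/26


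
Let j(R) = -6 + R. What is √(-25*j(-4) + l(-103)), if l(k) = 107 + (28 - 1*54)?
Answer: √331 ≈ 18.193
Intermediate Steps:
l(k) = 81 (l(k) = 107 + (28 - 54) = 107 - 26 = 81)
√(-25*j(-4) + l(-103)) = √(-25*(-6 - 4) + 81) = √(-25*(-10) + 81) = √(250 + 81) = √331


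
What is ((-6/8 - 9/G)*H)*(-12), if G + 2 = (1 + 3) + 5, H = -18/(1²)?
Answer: -3078/7 ≈ -439.71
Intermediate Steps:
H = -18 (H = -18/1 = -18*1 = -18)
G = 7 (G = -2 + ((1 + 3) + 5) = -2 + (4 + 5) = -2 + 9 = 7)
((-6/8 - 9/G)*H)*(-12) = ((-6/8 - 9/7)*(-18))*(-12) = ((-6*⅛ - 9*⅐)*(-18))*(-12) = ((-¾ - 9/7)*(-18))*(-12) = -57/28*(-18)*(-12) = (513/14)*(-12) = -3078/7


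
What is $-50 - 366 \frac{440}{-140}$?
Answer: $\frac{7702}{7} \approx 1100.3$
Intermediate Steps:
$-50 - 366 \frac{440}{-140} = -50 - 366 \cdot 440 \left(- \frac{1}{140}\right) = -50 - - \frac{8052}{7} = -50 + \frac{8052}{7} = \frac{7702}{7}$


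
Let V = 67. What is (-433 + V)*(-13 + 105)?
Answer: -33672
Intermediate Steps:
(-433 + V)*(-13 + 105) = (-433 + 67)*(-13 + 105) = -366*92 = -33672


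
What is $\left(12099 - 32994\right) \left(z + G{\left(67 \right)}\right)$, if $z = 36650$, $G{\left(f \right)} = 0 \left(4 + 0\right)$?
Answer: $-765801750$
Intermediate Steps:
$G{\left(f \right)} = 0$ ($G{\left(f \right)} = 0 \cdot 4 = 0$)
$\left(12099 - 32994\right) \left(z + G{\left(67 \right)}\right) = \left(12099 - 32994\right) \left(36650 + 0\right) = \left(-20895\right) 36650 = -765801750$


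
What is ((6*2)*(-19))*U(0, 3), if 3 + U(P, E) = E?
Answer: 0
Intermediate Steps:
U(P, E) = -3 + E
((6*2)*(-19))*U(0, 3) = ((6*2)*(-19))*(-3 + 3) = (12*(-19))*0 = -228*0 = 0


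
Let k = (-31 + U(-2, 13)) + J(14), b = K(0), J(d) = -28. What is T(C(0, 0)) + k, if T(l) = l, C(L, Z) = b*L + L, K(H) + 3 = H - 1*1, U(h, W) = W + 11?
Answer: -35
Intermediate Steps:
U(h, W) = 11 + W
K(H) = -4 + H (K(H) = -3 + (H - 1*1) = -3 + (H - 1) = -3 + (-1 + H) = -4 + H)
b = -4 (b = -4 + 0 = -4)
C(L, Z) = -3*L (C(L, Z) = -4*L + L = -3*L)
k = -35 (k = (-31 + (11 + 13)) - 28 = (-31 + 24) - 28 = -7 - 28 = -35)
T(C(0, 0)) + k = -3*0 - 35 = 0 - 35 = -35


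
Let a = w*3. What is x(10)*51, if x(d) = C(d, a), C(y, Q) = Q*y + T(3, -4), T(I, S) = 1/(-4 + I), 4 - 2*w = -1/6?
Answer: 6273/2 ≈ 3136.5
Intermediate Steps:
w = 25/12 (w = 2 - (-1)/(2*6) = 2 - ½*(-⅙) = 2 + 1/12 = 25/12 ≈ 2.0833)
a = 25/4 (a = (25/12)*3 = 25/4 ≈ 6.2500)
C(y, Q) = -1 + Q*y (C(y, Q) = Q*y + 1/(-4 + 3) = Q*y + 1/(-1) = Q*y - 1 = -1 + Q*y)
x(d) = -1 + 25*d/4
x(10)*51 = (-1 + (25/4)*10)*51 = (-1 + 125/2)*51 = (123/2)*51 = 6273/2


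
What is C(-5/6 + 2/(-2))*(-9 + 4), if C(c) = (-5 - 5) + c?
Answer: 355/6 ≈ 59.167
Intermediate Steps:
C(c) = -10 + c
C(-5/6 + 2/(-2))*(-9 + 4) = (-10 + (-5/6 + 2/(-2)))*(-9 + 4) = (-10 + (-5*⅙ + 2*(-½)))*(-5) = (-10 + (-⅚ - 1))*(-5) = (-10 - 11/6)*(-5) = -71/6*(-5) = 355/6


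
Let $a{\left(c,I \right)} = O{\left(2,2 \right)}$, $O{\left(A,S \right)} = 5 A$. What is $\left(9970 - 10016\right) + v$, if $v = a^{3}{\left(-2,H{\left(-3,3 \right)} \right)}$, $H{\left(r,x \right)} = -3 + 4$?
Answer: $954$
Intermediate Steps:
$H{\left(r,x \right)} = 1$
$a{\left(c,I \right)} = 10$ ($a{\left(c,I \right)} = 5 \cdot 2 = 10$)
$v = 1000$ ($v = 10^{3} = 1000$)
$\left(9970 - 10016\right) + v = \left(9970 - 10016\right) + 1000 = -46 + 1000 = 954$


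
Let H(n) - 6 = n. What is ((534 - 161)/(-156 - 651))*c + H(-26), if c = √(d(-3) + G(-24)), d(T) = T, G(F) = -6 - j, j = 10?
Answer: -20 - 373*I*√19/807 ≈ -20.0 - 2.0147*I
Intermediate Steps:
H(n) = 6 + n
G(F) = -16 (G(F) = -6 - 1*10 = -6 - 10 = -16)
c = I*√19 (c = √(-3 - 16) = √(-19) = I*√19 ≈ 4.3589*I)
((534 - 161)/(-156 - 651))*c + H(-26) = ((534 - 161)/(-156 - 651))*(I*√19) + (6 - 26) = (373/(-807))*(I*√19) - 20 = (373*(-1/807))*(I*√19) - 20 = -373*I*√19/807 - 20 = -20 - 373*I*√19/807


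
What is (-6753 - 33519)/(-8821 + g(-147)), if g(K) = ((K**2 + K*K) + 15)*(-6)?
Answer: 40272/268219 ≈ 0.15015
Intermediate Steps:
g(K) = -90 - 12*K**2 (g(K) = ((K**2 + K**2) + 15)*(-6) = (2*K**2 + 15)*(-6) = (15 + 2*K**2)*(-6) = -90 - 12*K**2)
(-6753 - 33519)/(-8821 + g(-147)) = (-6753 - 33519)/(-8821 + (-90 - 12*(-147)**2)) = -40272/(-8821 + (-90 - 12*21609)) = -40272/(-8821 + (-90 - 259308)) = -40272/(-8821 - 259398) = -40272/(-268219) = -40272*(-1/268219) = 40272/268219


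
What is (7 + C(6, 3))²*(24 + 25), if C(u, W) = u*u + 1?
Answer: 94864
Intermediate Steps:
C(u, W) = 1 + u² (C(u, W) = u² + 1 = 1 + u²)
(7 + C(6, 3))²*(24 + 25) = (7 + (1 + 6²))²*(24 + 25) = (7 + (1 + 36))²*49 = (7 + 37)²*49 = 44²*49 = 1936*49 = 94864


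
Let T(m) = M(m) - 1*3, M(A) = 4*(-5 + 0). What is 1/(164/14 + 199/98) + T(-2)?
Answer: -30883/1347 ≈ -22.927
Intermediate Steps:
M(A) = -20 (M(A) = 4*(-5) = -20)
T(m) = -23 (T(m) = -20 - 1*3 = -20 - 3 = -23)
1/(164/14 + 199/98) + T(-2) = 1/(164/14 + 199/98) - 23 = 1/(164*(1/14) + 199*(1/98)) - 23 = 1/(82/7 + 199/98) - 23 = 1/(1347/98) - 23 = 98/1347 - 23 = -30883/1347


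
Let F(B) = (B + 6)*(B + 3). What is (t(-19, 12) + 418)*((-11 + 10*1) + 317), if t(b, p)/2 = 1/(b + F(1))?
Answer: 1189424/9 ≈ 1.3216e+5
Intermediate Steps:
F(B) = (3 + B)*(6 + B) (F(B) = (6 + B)*(3 + B) = (3 + B)*(6 + B))
t(b, p) = 2/(28 + b) (t(b, p) = 2/(b + (18 + 1**2 + 9*1)) = 2/(b + (18 + 1 + 9)) = 2/(b + 28) = 2/(28 + b))
(t(-19, 12) + 418)*((-11 + 10*1) + 317) = (2/(28 - 19) + 418)*((-11 + 10*1) + 317) = (2/9 + 418)*((-11 + 10) + 317) = (2*(1/9) + 418)*(-1 + 317) = (2/9 + 418)*316 = (3764/9)*316 = 1189424/9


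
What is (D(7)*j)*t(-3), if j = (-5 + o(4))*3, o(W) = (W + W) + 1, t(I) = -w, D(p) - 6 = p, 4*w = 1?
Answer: -39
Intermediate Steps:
w = ¼ (w = (¼)*1 = ¼ ≈ 0.25000)
D(p) = 6 + p
t(I) = -¼ (t(I) = -1*¼ = -¼)
o(W) = 1 + 2*W (o(W) = 2*W + 1 = 1 + 2*W)
j = 12 (j = (-5 + (1 + 2*4))*3 = (-5 + (1 + 8))*3 = (-5 + 9)*3 = 4*3 = 12)
(D(7)*j)*t(-3) = ((6 + 7)*12)*(-¼) = (13*12)*(-¼) = 156*(-¼) = -39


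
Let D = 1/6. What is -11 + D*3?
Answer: -21/2 ≈ -10.500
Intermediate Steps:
D = ⅙ ≈ 0.16667
-11 + D*3 = -11 + (⅙)*3 = -11 + ½ = -21/2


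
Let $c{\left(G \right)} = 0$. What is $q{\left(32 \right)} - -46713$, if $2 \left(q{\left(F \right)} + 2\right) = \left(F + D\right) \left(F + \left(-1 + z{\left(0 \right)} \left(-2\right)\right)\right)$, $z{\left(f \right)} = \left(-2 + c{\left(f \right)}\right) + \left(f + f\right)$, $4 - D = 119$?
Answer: $\frac{90517}{2} \approx 45259.0$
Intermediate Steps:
$D = -115$ ($D = 4 - 119 = -115$)
$z{\left(f \right)} = -2 + 2 f$ ($z{\left(f \right)} = \left(-2 + 0\right) + \left(f + f\right) = -2 + 2 f$)
$q{\left(F \right)} = -2 + \frac{\left(-115 + F\right) \left(3 + F\right)}{2}$ ($q{\left(F \right)} = -2 + \frac{\left(F - 115\right) \left(F - \left(1 - \left(-2 + 2 \cdot 0\right) \left(-2\right)\right)\right)}{2} = -2 + \frac{\left(-115 + F\right) \left(F - \left(1 - \left(-2 + 0\right) \left(-2\right)\right)\right)}{2} = -2 + \frac{\left(-115 + F\right) \left(F - -3\right)}{2} = -2 + \frac{\left(-115 + F\right) \left(F + \left(-1 + 4\right)\right)}{2} = -2 + \frac{\left(-115 + F\right) \left(F + 3\right)}{2} = -2 + \frac{\left(-115 + F\right) \left(3 + F\right)}{2}$)
$q{\left(32 \right)} - -46713 = \left(- \frac{349}{2} + \frac{32^{2}}{2} - 1792\right) - -46713 = \left(- \frac{349}{2} + \frac{1}{2} \cdot 1024 - 1792\right) + 46713 = \left(- \frac{349}{2} + 512 - 1792\right) + 46713 = - \frac{2909}{2} + 46713 = \frac{90517}{2}$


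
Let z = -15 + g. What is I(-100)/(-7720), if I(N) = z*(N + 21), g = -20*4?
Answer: -1501/1544 ≈ -0.97215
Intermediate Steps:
g = -80
z = -95 (z = -15 - 80 = -95)
I(N) = -1995 - 95*N (I(N) = -95*(N + 21) = -95*(21 + N) = -1995 - 95*N)
I(-100)/(-7720) = (-1995 - 95*(-100))/(-7720) = (-1995 + 9500)*(-1/7720) = 7505*(-1/7720) = -1501/1544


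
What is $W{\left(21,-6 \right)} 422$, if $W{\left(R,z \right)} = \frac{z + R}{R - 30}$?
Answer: $- \frac{2110}{3} \approx -703.33$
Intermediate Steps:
$W{\left(R,z \right)} = \frac{R + z}{-30 + R}$
$W{\left(21,-6 \right)} 422 = \frac{21 - 6}{-30 + 21} \cdot 422 = \frac{1}{-9} \cdot 15 \cdot 422 = \left(- \frac{1}{9}\right) 15 \cdot 422 = \left(- \frac{5}{3}\right) 422 = - \frac{2110}{3}$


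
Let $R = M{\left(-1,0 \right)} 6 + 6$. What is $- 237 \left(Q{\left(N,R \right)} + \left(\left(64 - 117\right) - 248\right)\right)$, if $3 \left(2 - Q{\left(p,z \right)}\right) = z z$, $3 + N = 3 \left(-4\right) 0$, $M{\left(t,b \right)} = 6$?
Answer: $210219$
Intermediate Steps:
$R = 42$ ($R = 6 \cdot 6 + 6 = 36 + 6 = 42$)
$N = -3$ ($N = -3 + 3 \left(-4\right) 0 = -3 - 0 = -3 + 0 = -3$)
$Q{\left(p,z \right)} = 2 - \frac{z^{2}}{3}$ ($Q{\left(p,z \right)} = 2 - \frac{z z}{3} = 2 - \frac{z^{2}}{3}$)
$- 237 \left(Q{\left(N,R \right)} + \left(\left(64 - 117\right) - 248\right)\right) = - 237 \left(\left(2 - \frac{42^{2}}{3}\right) + \left(\left(64 - 117\right) - 248\right)\right) = - 237 \left(\left(2 - 588\right) + \left(\left(64 - 117\right) - 248\right)\right) = - 237 \left(\left(2 - 588\right) - 301\right) = - 237 \left(-586 - 301\right) = \left(-237\right) \left(-887\right) = 210219$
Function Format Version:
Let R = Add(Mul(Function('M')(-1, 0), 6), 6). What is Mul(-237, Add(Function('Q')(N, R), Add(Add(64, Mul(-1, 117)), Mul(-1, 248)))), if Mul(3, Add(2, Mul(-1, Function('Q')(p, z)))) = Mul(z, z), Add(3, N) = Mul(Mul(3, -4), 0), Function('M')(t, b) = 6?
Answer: 210219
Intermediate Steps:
R = 42 (R = Add(Mul(6, 6), 6) = Add(36, 6) = 42)
N = -3 (N = Add(-3, Mul(Mul(3, -4), 0)) = Add(-3, Mul(-12, 0)) = Add(-3, 0) = -3)
Function('Q')(p, z) = Add(2, Mul(Rational(-1, 3), Pow(z, 2))) (Function('Q')(p, z) = Add(2, Mul(Rational(-1, 3), Mul(z, z))) = Add(2, Mul(Rational(-1, 3), Pow(z, 2))))
Mul(-237, Add(Function('Q')(N, R), Add(Add(64, Mul(-1, 117)), Mul(-1, 248)))) = Mul(-237, Add(Add(2, Mul(Rational(-1, 3), Pow(42, 2))), Add(Add(64, Mul(-1, 117)), Mul(-1, 248)))) = Mul(-237, Add(Add(2, Mul(Rational(-1, 3), 1764)), Add(Add(64, -117), -248))) = Mul(-237, Add(Add(2, -588), Add(-53, -248))) = Mul(-237, Add(-586, -301)) = Mul(-237, -887) = 210219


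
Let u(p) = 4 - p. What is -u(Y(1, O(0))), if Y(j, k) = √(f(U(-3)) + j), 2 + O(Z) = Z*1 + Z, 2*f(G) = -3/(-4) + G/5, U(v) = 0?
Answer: -4 + √22/4 ≈ -2.8274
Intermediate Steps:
f(G) = 3/8 + G/10 (f(G) = (-3/(-4) + G/5)/2 = (-3*(-¼) + G*(⅕))/2 = (¾ + G/5)/2 = 3/8 + G/10)
O(Z) = -2 + 2*Z (O(Z) = -2 + (Z*1 + Z) = -2 + (Z + Z) = -2 + 2*Z)
Y(j, k) = √(3/8 + j) (Y(j, k) = √((3/8 + (⅒)*0) + j) = √((3/8 + 0) + j) = √(3/8 + j))
-u(Y(1, O(0))) = -(4 - √(6 + 16*1)/4) = -(4 - √(6 + 16)/4) = -(4 - √22/4) = -4 + √22/4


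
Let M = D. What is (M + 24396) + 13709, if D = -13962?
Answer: 24143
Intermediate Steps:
M = -13962
(M + 24396) + 13709 = (-13962 + 24396) + 13709 = 10434 + 13709 = 24143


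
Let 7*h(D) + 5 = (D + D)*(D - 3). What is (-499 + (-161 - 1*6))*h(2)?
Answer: 5994/7 ≈ 856.29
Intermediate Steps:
h(D) = -5/7 + 2*D*(-3 + D)/7 (h(D) = -5/7 + ((D + D)*(D - 3))/7 = -5/7 + ((2*D)*(-3 + D))/7 = -5/7 + (2*D*(-3 + D))/7 = -5/7 + 2*D*(-3 + D)/7)
(-499 + (-161 - 1*6))*h(2) = (-499 + (-161 - 1*6))*(-5/7 - 6/7*2 + (2/7)*2²) = (-499 + (-161 - 6))*(-5/7 - 12/7 + (2/7)*4) = (-499 - 167)*(-5/7 - 12/7 + 8/7) = -666*(-9/7) = 5994/7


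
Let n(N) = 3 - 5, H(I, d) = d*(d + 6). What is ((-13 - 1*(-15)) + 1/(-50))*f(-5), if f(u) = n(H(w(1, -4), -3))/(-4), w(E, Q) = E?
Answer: 99/100 ≈ 0.99000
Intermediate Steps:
H(I, d) = d*(6 + d)
n(N) = -2
f(u) = ½ (f(u) = -2/(-4) = -2*(-¼) = ½)
((-13 - 1*(-15)) + 1/(-50))*f(-5) = ((-13 - 1*(-15)) + 1/(-50))*(½) = ((-13 + 15) - 1/50)*(½) = (2 - 1/50)*(½) = (99/50)*(½) = 99/100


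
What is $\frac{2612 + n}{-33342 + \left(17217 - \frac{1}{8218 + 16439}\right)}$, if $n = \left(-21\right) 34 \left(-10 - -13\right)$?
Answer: $- \frac{5794395}{198797063} \approx -0.029147$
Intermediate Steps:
$n = -2142$ ($n = - 714 \left(-10 + 13\right) = \left(-714\right) 3 = -2142$)
$\frac{2612 + n}{-33342 + \left(17217 - \frac{1}{8218 + 16439}\right)} = \frac{2612 - 2142}{-33342 + \left(17217 - \frac{1}{8218 + 16439}\right)} = \frac{470}{-33342 + \left(17217 - \frac{1}{24657}\right)} = \frac{470}{-33342 + \frac{424519568}{24657}} = \frac{470}{- \frac{397594126}{24657}} = 470 \left(- \frac{24657}{397594126}\right) = - \frac{5794395}{198797063}$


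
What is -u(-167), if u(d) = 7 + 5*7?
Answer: -42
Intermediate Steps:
u(d) = 42 (u(d) = 7 + 35 = 42)
-u(-167) = -1*42 = -42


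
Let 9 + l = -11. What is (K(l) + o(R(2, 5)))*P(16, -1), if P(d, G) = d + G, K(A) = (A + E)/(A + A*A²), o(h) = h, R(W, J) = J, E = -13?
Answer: 120399/1604 ≈ 75.062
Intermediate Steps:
l = -20 (l = -9 - 11 = -20)
K(A) = (-13 + A)/(A + A³) (K(A) = (A - 13)/(A + A*A²) = (-13 + A)/(A + A³))
P(d, G) = G + d
(K(l) + o(R(2, 5)))*P(16, -1) = ((-13 - 20)/(-20 + (-20)³) + 5)*(-1 + 16) = (-33/(-20 - 8000) + 5)*15 = (-33/(-8020) + 5)*15 = (-1/8020*(-33) + 5)*15 = (33/8020 + 5)*15 = (40133/8020)*15 = 120399/1604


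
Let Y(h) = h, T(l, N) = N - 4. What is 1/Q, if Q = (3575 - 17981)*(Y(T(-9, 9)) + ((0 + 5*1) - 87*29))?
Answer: 1/36202278 ≈ 2.7623e-8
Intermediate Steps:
T(l, N) = -4 + N
Q = 36202278 (Q = (3575 - 17981)*((-4 + 9) + ((0 + 5*1) - 87*29)) = -14406*(5 + ((0 + 5) - 2523)) = -14406*(5 + (5 - 2523)) = -14406*(5 - 2518) = -14406*(-2513) = 36202278)
1/Q = 1/36202278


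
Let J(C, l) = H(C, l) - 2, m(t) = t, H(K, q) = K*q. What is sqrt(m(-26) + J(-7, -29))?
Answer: 5*sqrt(7) ≈ 13.229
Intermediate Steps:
J(C, l) = -2 + C*l (J(C, l) = C*l - 2 = -2 + C*l)
sqrt(m(-26) + J(-7, -29)) = sqrt(-26 + (-2 - 7*(-29))) = sqrt(-26 + (-2 + 203)) = sqrt(-26 + 201) = sqrt(175) = 5*sqrt(7)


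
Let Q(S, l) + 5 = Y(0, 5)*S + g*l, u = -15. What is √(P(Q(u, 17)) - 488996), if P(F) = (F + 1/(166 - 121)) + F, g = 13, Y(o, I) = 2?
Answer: I*√109940395/15 ≈ 699.02*I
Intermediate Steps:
Q(S, l) = -5 + 2*S + 13*l (Q(S, l) = -5 + (2*S + 13*l) = -5 + 2*S + 13*l)
P(F) = 1/45 + 2*F (P(F) = (F + 1/45) + F = (1/45 + F) + F = 1/45 + 2*F)
√(P(Q(u, 17)) - 488996) = √((1/45 + 2*(-5 + 2*(-15) + 13*17)) - 488996) = √((1/45 + 2*(-5 - 30 + 221)) - 488996) = √((1/45 + 2*186) - 488996) = √((1/45 + 372) - 488996) = √(16741/45 - 488996) = √(-21988079/45) = I*√109940395/15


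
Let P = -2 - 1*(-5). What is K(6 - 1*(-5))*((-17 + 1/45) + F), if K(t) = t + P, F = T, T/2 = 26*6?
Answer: 185864/45 ≈ 4130.3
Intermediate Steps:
P = 3 (P = -2 + 5 = 3)
T = 312 (T = 2*(26*6) = 2*156 = 312)
F = 312
K(t) = 3 + t (K(t) = t + 3 = 3 + t)
K(6 - 1*(-5))*((-17 + 1/45) + F) = (3 + (6 - 1*(-5)))*((-17 + 1/45) + 312) = (3 + (6 + 5))*((-17 + 1/45) + 312) = (3 + 11)*(-764/45 + 312) = 14*(13276/45) = 185864/45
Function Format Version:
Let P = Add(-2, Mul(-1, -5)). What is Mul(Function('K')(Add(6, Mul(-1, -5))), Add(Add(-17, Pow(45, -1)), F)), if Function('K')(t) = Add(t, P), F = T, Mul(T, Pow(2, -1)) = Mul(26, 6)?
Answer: Rational(185864, 45) ≈ 4130.3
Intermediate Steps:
P = 3 (P = Add(-2, 5) = 3)
T = 312 (T = Mul(2, Mul(26, 6)) = Mul(2, 156) = 312)
F = 312
Function('K')(t) = Add(3, t) (Function('K')(t) = Add(t, 3) = Add(3, t))
Mul(Function('K')(Add(6, Mul(-1, -5))), Add(Add(-17, Pow(45, -1)), F)) = Mul(Add(3, Add(6, Mul(-1, -5))), Add(Add(-17, Pow(45, -1)), 312)) = Mul(Add(3, Add(6, 5)), Add(Add(-17, Rational(1, 45)), 312)) = Mul(Add(3, 11), Add(Rational(-764, 45), 312)) = Mul(14, Rational(13276, 45)) = Rational(185864, 45)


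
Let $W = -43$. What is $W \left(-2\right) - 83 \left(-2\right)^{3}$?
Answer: $750$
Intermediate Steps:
$W \left(-2\right) - 83 \left(-2\right)^{3} = \left(-43\right) \left(-2\right) - 83 \left(-2\right)^{3} = 86 - -664 = 86 + 664 = 750$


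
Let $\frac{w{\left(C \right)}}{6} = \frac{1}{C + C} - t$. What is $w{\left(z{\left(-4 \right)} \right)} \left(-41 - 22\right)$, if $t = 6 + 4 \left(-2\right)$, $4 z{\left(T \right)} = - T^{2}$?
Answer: $- \frac{2835}{4} \approx -708.75$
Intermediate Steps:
$z{\left(T \right)} = - \frac{T^{2}}{4}$ ($z{\left(T \right)} = \frac{\left(-1\right) T^{2}}{4} = - \frac{T^{2}}{4}$)
$t = -2$ ($t = 6 - 8 = -2$)
$w{\left(C \right)} = 12 + \frac{3}{C}$ ($w{\left(C \right)} = 6 \left(\frac{1}{C + C} - -2\right) = 6 \left(\frac{1}{2 C} + 2\right) = 6 \left(2 + \frac{1}{2 C}\right) = 12 + \frac{3}{C}$)
$w{\left(z{\left(-4 \right)} \right)} \left(-41 - 22\right) = \left(12 + \frac{3}{\left(- \frac{1}{4}\right) \left(-4\right)^{2}}\right) \left(-41 - 22\right) = \left(12 + \frac{3}{\left(- \frac{1}{4}\right) 16}\right) \left(-63\right) = \left(12 + \frac{3}{-4}\right) \left(-63\right) = \left(12 + 3 \left(- \frac{1}{4}\right)\right) \left(-63\right) = \left(12 - \frac{3}{4}\right) \left(-63\right) = \frac{45}{4} \left(-63\right) = - \frac{2835}{4}$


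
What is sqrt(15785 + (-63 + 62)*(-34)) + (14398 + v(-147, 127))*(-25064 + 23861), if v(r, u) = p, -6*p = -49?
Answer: -34661237/2 + sqrt(15819) ≈ -1.7330e+7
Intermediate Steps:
p = 49/6 (p = -1/6*(-49) = 49/6 ≈ 8.1667)
v(r, u) = 49/6
sqrt(15785 + (-63 + 62)*(-34)) + (14398 + v(-147, 127))*(-25064 + 23861) = sqrt(15785 + (-63 + 62)*(-34)) + (14398 + 49/6)*(-25064 + 23861) = sqrt(15785 - 1*(-34)) + (86437/6)*(-1203) = sqrt(15785 + 34) - 34661237/2 = sqrt(15819) - 34661237/2 = -34661237/2 + sqrt(15819)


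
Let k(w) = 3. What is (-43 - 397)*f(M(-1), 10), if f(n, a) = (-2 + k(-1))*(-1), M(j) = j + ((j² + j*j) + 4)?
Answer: 440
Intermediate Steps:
M(j) = 4 + j + 2*j² (M(j) = j + ((j² + j²) + 4) = j + (2*j² + 4) = j + (4 + 2*j²) = 4 + j + 2*j²)
f(n, a) = -1 (f(n, a) = (-2 + 3)*(-1) = 1*(-1) = -1)
(-43 - 397)*f(M(-1), 10) = (-43 - 397)*(-1) = -440*(-1) = 440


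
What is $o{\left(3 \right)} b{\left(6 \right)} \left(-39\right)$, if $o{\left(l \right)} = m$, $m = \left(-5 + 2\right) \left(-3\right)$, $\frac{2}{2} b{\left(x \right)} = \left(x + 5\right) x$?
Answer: $-23166$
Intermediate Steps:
$b{\left(x \right)} = x \left(5 + x\right)$ ($b{\left(x \right)} = \left(x + 5\right) x = \left(5 + x\right) x = x \left(5 + x\right)$)
$m = 9$ ($m = \left(-3\right) \left(-3\right) = 9$)
$o{\left(l \right)} = 9$
$o{\left(3 \right)} b{\left(6 \right)} \left(-39\right) = 9 \cdot 6 \left(5 + 6\right) \left(-39\right) = 9 \cdot 6 \cdot 11 \left(-39\right) = 9 \cdot 66 \left(-39\right) = 594 \left(-39\right) = -23166$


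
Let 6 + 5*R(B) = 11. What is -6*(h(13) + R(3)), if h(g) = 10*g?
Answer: -786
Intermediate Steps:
R(B) = 1 (R(B) = -6/5 + (1/5)*11 = -6/5 + 11/5 = 1)
-6*(h(13) + R(3)) = -6*(10*13 + 1) = -6*(130 + 1) = -6*131 = -786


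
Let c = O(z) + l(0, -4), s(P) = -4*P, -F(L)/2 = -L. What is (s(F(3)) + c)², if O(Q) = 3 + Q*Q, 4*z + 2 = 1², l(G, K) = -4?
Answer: 159201/256 ≈ 621.88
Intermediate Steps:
F(L) = 2*L (F(L) = -(-2)*L = 2*L)
z = -¼ (z = -½ + (¼)*1² = -½ + (¼)*1 = -½ + ¼ = -¼ ≈ -0.25000)
O(Q) = 3 + Q²
c = -15/16 (c = (3 + (-¼)²) - 4 = (3 + 1/16) - 4 = 49/16 - 4 = -15/16 ≈ -0.93750)
(s(F(3)) + c)² = (-8*3 - 15/16)² = (-4*6 - 15/16)² = (-24 - 15/16)² = (-399/16)² = 159201/256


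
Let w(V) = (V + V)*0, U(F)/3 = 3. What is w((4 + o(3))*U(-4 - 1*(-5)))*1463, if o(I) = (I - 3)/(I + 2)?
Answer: 0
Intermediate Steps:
U(F) = 9 (U(F) = 3*3 = 9)
o(I) = (-3 + I)/(2 + I)
w(V) = 0 (w(V) = (2*V)*0 = 0)
w((4 + o(3))*U(-4 - 1*(-5)))*1463 = 0*1463 = 0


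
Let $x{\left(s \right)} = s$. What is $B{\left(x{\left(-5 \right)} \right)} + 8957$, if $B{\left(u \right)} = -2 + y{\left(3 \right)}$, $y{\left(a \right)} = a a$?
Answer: $8964$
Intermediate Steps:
$y{\left(a \right)} = a^{2}$
$B{\left(u \right)} = 7$ ($B{\left(u \right)} = -2 + 3^{2} = -2 + 9 = 7$)
$B{\left(x{\left(-5 \right)} \right)} + 8957 = 7 + 8957 = 8964$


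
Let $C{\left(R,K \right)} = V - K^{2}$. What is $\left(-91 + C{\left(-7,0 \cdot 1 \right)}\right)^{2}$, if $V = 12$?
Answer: $6241$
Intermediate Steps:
$C{\left(R,K \right)} = 12 - K^{2}$
$\left(-91 + C{\left(-7,0 \cdot 1 \right)}\right)^{2} = \left(-91 + \left(12 - \left(0 \cdot 1\right)^{2}\right)\right)^{2} = \left(-91 + \left(12 - 0^{2}\right)\right)^{2} = \left(-91 + \left(12 - 0\right)\right)^{2} = \left(-91 + \left(12 + 0\right)\right)^{2} = \left(-91 + 12\right)^{2} = \left(-79\right)^{2} = 6241$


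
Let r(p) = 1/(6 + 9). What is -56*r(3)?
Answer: -56/15 ≈ -3.7333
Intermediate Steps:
r(p) = 1/15
-56*r(3) = -56*1/15 = -56/15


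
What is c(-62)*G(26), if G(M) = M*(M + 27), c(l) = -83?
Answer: -114374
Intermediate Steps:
G(M) = M*(27 + M)
c(-62)*G(26) = -2158*(27 + 26) = -2158*53 = -83*1378 = -114374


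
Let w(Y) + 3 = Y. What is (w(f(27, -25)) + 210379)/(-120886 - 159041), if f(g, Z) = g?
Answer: -210403/279927 ≈ -0.75164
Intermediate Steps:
w(Y) = -3 + Y
(w(f(27, -25)) + 210379)/(-120886 - 159041) = ((-3 + 27) + 210379)/(-120886 - 159041) = (24 + 210379)/(-279927) = 210403*(-1/279927) = -210403/279927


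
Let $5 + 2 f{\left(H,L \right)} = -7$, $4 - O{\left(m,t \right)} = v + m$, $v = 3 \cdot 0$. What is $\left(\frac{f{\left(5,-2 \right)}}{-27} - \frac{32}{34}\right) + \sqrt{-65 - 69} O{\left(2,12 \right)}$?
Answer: $- \frac{110}{153} + 2 i \sqrt{134} \approx -0.71895 + 23.152 i$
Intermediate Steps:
$v = 0$
$O{\left(m,t \right)} = 4 - m$ ($O{\left(m,t \right)} = 4 - \left(0 + m\right) = 4 - m$)
$f{\left(H,L \right)} = -6$ ($f{\left(H,L \right)} = - \frac{5}{2} + \frac{1}{2} \left(-7\right) = - \frac{5}{2} - \frac{7}{2} = -6$)
$\left(\frac{f{\left(5,-2 \right)}}{-27} - \frac{32}{34}\right) + \sqrt{-65 - 69} O{\left(2,12 \right)} = \left(- \frac{6}{-27} - \frac{32}{34}\right) + \sqrt{-65 - 69} \left(4 - 2\right) = \left(\left(-6\right) \left(- \frac{1}{27}\right) - \frac{16}{17}\right) + \sqrt{-134} \left(4 - 2\right) = \left(\frac{2}{9} - \frac{16}{17}\right) + i \sqrt{134} \cdot 2 = - \frac{110}{153} + 2 i \sqrt{134}$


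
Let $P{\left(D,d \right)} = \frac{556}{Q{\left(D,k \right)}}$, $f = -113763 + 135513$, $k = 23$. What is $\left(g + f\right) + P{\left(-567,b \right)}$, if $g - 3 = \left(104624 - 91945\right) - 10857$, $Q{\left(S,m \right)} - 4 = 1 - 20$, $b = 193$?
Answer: $\frac{353069}{15} \approx 23538.0$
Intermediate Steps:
$Q{\left(S,m \right)} = -15$ ($Q{\left(S,m \right)} = 4 + \left(1 - 20\right) = 4 - 19 = -15$)
$f = 21750$
$P{\left(D,d \right)} = - \frac{556}{15}$ ($P{\left(D,d \right)} = \frac{556}{-15} = 556 \left(- \frac{1}{15}\right) = - \frac{556}{15}$)
$g = 1825$ ($g = 3 + \left(\left(104624 - 91945\right) - 10857\right) = 3 + \left(12679 - 10857\right) = 3 + 1822 = 1825$)
$\left(g + f\right) + P{\left(-567,b \right)} = \left(1825 + 21750\right) - \frac{556}{15} = 23575 - \frac{556}{15} = \frac{353069}{15}$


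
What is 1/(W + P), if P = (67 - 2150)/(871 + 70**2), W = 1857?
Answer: 5771/10714664 ≈ 0.00053861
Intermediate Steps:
P = -2083/5771 (P = -2083/(871 + 4900) = -2083/5771 ≈ -0.36094)
1/(W + P) = 1/(1857 - 2083/5771) = 1/(10714664/5771) = 5771/10714664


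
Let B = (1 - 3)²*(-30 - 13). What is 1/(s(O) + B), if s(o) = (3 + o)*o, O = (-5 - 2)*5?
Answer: 1/948 ≈ 0.0010549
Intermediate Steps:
O = -35 (O = -7*5 = -35)
B = -172 (B = (-2)²*(-43) = 4*(-43) = -172)
s(o) = o*(3 + o)
1/(s(O) + B) = 1/(-35*(3 - 35) - 172) = 1/(-35*(-32) - 172) = 1/(1120 - 172) = 1/948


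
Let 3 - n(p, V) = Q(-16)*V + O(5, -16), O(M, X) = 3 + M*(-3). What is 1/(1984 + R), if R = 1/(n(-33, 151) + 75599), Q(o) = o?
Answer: 78030/154811521 ≈ 0.00050403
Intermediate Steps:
O(M, X) = 3 - 3*M
n(p, V) = 15 + 16*V (n(p, V) = 3 - (-16*V + (3 - 3*5)) = 3 - (-16*V + (3 - 15)) = 3 - (-16*V - 12) = 3 - (-12 - 16*V) = 3 + (12 + 16*V) = 15 + 16*V)
R = 1/78030 (R = 1/((15 + 16*151) + 75599) = 1/((15 + 2416) + 75599) = 1/(2431 + 75599) = 1/78030 ≈ 1.2816e-5)
1/(1984 + R) = 1/(1984 + 1/78030) = 1/(154811521/78030) = 78030/154811521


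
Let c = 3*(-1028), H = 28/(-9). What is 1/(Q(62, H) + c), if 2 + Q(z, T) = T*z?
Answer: -9/29510 ≈ -0.00030498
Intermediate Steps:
H = -28/9 (H = 28*(-1/9) = -28/9 ≈ -3.1111)
Q(z, T) = -2 + T*z
c = -3084
1/(Q(62, H) + c) = 1/((-2 - 28/9*62) - 3084) = 1/((-2 - 1736/9) - 3084) = 1/(-1754/9 - 3084) = 1/(-29510/9) = -9/29510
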